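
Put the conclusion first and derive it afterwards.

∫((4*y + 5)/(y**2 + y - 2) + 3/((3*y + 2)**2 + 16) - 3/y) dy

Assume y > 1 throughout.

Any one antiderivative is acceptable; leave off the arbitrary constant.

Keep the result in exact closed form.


The answer is -3*log(y) + 3*log(y - 1) + log(y + 2) + atan(3*y/4 + 1/2)/4.
Step 1. Rewrite: now ∫(-3/y) dy + ∫((4*y + 5)/(y**2 + y - 2)) dy + ∫(3/((3*y + 2)**2 + 16)) dy.
Step 2. Substitute u = 3*y + 2, turning ∫(3/((3*y + 2)**2 + 16)) dy into ∫(1/(u**2 + 16)) du: now ∫(-3/y) dy + ∫((4*y + 5)/(y**2 + y - 2)) dy + ∫(1/(u**2 + 16)) du.
Step 3. Evaluate the standard form: now atan(u/4)/4 + ∫(-3/y) dy + ∫((4*y + 5)/(y**2 + y - 2)) dy.
Step 4. Substitute back u = 3*y + 2: now atan(3*y/4 + 1/2)/4 + ∫(-3/y) dy + ∫((4*y + 5)/(y**2 + y - 2)) dy.
Step 5. Decompose ∫((4*y + 5)/(y**2 + y - 2)) dy by partial fractions, (4*y + 5)/(y**2 + y - 2) = 1/(y + 2) + 3/(y - 1): now atan(3*y/4 + 1/2)/4 + ∫(-3/y) dy + ∫(3/(y - 1)) dy + ∫(1/(y + 2)) dy.
Step 6. Evaluate the standard form [assuming y > 1]: now 3*log(y - 1) + atan(3*y/4 + 1/2)/4 + ∫(-3/y) dy + ∫(1/(y + 2)) dy.
Step 7. Evaluate the standard form [assuming y > -2]: now 3*log(y - 1) + log(y + 2) + atan(3*y/4 + 1/2)/4 + ∫(-3/y) dy.
Step 8. Evaluate the standard form [assuming y > 0]: now -3*log(y) + 3*log(y - 1) + log(y + 2) + atan(3*y/4 + 1/2)/4.
Answer: -3*log(y) + 3*log(y - 1) + log(y + 2) + atan(3*y/4 + 1/2)/4.


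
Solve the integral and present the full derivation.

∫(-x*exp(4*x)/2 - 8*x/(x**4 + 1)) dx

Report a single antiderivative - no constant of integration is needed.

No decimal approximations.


Step 1. Rewrite: now ∫(-8*x/(x**4 + 1)) dx + ∫(-x*exp(4*x)/2) dx.
Step 2. Substitute u = x**2, turning ∫(-8*x/(x**4 + 1)) dx into ∫(-4/(u**2 + 1)) du: now ∫(-x*exp(4*x)/2) dx + ∫(-4/(u**2 + 1)) du.
Step 3. Evaluate the standard form: now -4*atan(u) + ∫(-x*exp(4*x)/2) dx.
Step 4. Substitute back u = x**2: now -4*atan(x**2) + ∫(-x*exp(4*x)/2) dx.
Step 5. Integrate ∫(-x*exp(4*x)/2) dx by parts with u = x, dv = (-exp(4*x)/2) dx, so v = -exp(4*x)/8: now -x*exp(4*x)/8 - 4*atan(x**2) + ∫(exp(4*x)/8) dx.
Step 6. Evaluate the standard form: now -x*exp(4*x)/8 + exp(4*x)/32 - 4*atan(x**2).
Answer: -x*exp(4*x)/8 + exp(4*x)/32 - 4*atan(x**2).


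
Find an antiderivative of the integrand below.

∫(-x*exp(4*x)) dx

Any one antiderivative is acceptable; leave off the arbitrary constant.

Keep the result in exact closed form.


Answer: -x*exp(4*x)/4 + exp(4*x)/16.


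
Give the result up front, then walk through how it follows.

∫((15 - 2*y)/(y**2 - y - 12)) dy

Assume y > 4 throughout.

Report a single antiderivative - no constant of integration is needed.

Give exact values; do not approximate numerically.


The answer is log(y - 4) - 3*log(y + 3).
Step 1. Decompose ∫((15 - 2*y)/(y**2 - y - 12)) dy by partial fractions, (15 - 2*y)/(y**2 - y - 12) = -3/(y + 3) + 1/(y - 4): now ∫(1/(y - 4)) dy + ∫(-3/(y + 3)) dy.
Step 2. Evaluate the standard form [assuming y > -3]: now -3*log(y + 3) + ∫(1/(y - 4)) dy.
Step 3. Evaluate the standard form [assuming y > 4]: now log(y - 4) - 3*log(y + 3).
Answer: log(y - 4) - 3*log(y + 3).


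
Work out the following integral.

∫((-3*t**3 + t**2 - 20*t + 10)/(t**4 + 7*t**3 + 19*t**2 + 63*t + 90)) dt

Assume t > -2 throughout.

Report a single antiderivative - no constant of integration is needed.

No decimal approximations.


Answer: 2*log(t + 2) - 5*log(t + 5) + atan(t/3)/3.


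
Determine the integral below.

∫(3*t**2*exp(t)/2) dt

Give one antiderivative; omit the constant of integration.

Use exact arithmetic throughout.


Answer: 3*t**2*exp(t)/2 - 3*t*exp(t) + 3*exp(t).


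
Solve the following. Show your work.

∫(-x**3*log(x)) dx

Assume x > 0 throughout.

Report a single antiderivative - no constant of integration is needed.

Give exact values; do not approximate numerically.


Step 1. Integrate ∫(-x**3*log(x)) dx by parts with u = log(x), dv = (-x**3) dx, so v = -x**4/4 [assuming x > 0]: now -x**4*log(x)/4 + ∫(x**3/4) dx.
Step 2. Evaluate the standard form: now -x**4*log(x)/4 + x**4/16.
Answer: -x**4*log(x)/4 + x**4/16.


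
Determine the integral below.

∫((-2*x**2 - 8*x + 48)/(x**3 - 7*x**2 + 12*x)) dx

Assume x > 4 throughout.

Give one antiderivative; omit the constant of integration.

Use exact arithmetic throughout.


Answer: 4*log(x) - 4*log(x - 4) - 2*log(x - 3).


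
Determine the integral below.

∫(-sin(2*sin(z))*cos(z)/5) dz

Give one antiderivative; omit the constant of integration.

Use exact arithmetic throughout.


Answer: cos(2*sin(z))/10.


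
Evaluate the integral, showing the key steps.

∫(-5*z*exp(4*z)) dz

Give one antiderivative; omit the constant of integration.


Step 1. Integrate ∫(-5*z*exp(4*z)) dz by parts with u = z, dv = (-5*exp(4*z)) dz, so v = -5*exp(4*z)/4: now -5*z*exp(4*z)/4 + ∫(5*exp(4*z)/4) dz.
Step 2. Evaluate the standard form: now -5*z*exp(4*z)/4 + 5*exp(4*z)/16.
Answer: -5*z*exp(4*z)/4 + 5*exp(4*z)/16.


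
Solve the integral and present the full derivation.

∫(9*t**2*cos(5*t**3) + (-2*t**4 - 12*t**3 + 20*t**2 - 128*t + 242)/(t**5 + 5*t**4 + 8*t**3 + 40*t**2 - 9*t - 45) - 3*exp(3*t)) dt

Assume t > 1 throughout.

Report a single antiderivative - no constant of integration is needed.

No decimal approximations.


Step 1. Rewrite: now ∫(9*t**2*cos(5*t**3)) dt + ∫((-2*t**4 - 12*t**3 + 20*t**2 - 128*t + 242)/(t**5 + 5*t**4 + 8*t**3 + 40*t**2 - 9*t - 45)) dt + ∫(-3*exp(3*t)) dt.
Step 2. Substitute u = t**3, turning ∫(9*t**2*cos(5*t**3)) dt into ∫(3*cos(5*u)) du: now ∫((-2*t**4 - 12*t**3 + 20*t**2 - 128*t + 242)/(t**5 + 5*t**4 + 8*t**3 + 40*t**2 - 9*t - 45)) dt + ∫(-3*exp(3*t)) dt + ∫(3*cos(5*u)) du.
Step 3. Evaluate the standard form: now 3*sin(5*u)/5 + ∫((-2*t**4 - 12*t**3 + 20*t**2 - 128*t + 242)/(t**5 + 5*t**4 + 8*t**3 + 40*t**2 - 9*t - 45)) dt + ∫(-3*exp(3*t)) dt.
Step 4. Substitute back u = t**3: now 3*sin(5*t**3)/5 + ∫((-2*t**4 - 12*t**3 + 20*t**2 - 128*t + 242)/(t**5 + 5*t**4 + 8*t**3 + 40*t**2 - 9*t - 45)) dt + ∫(-3*exp(3*t)) dt.
Step 5. Decompose ∫((-2*t**4 - 12*t**3 + 20*t**2 - 128*t + 242)/(t**5 + 5*t**4 + 8*t**3 + 40*t**2 - 9*t - 45)) dt by partial fractions, (-2*t**4 - 12*t**3 + 20*t**2 - 128*t + 242)/(t**5 + 5*t**4 + 8*t**3 + 40*t**2 - 9*t - 45) = 2/(t**2 + 9) + 2/(t + 5) - 5/(t + 1) + 1/(t - 1): now 3*sin(5*t**3)/5 + ∫(1/(t - 1)) dt + ∫(-5/(t + 1)) dt + ∫(2/(t + 5)) dt + ∫(2/(t**2 + 9)) dt + ∫(-3*exp(3*t)) dt.
Step 6. Evaluate the standard form [assuming t > -1]: now -5*log(t + 1) + 3*sin(5*t**3)/5 + ∫(1/(t - 1)) dt + ∫(2/(t + 5)) dt + ∫(2/(t**2 + 9)) dt + ∫(-3*exp(3*t)) dt.
Step 7. Evaluate the standard form [assuming t > 1]: now log(t - 1) - 5*log(t + 1) + 3*sin(5*t**3)/5 + ∫(2/(t + 5)) dt + ∫(2/(t**2 + 9)) dt + ∫(-3*exp(3*t)) dt.
Step 8. Evaluate the standard form [assuming t > -5]: now log(t - 1) - 5*log(t + 1) + 2*log(t + 5) + 3*sin(5*t**3)/5 + ∫(2/(t**2 + 9)) dt + ∫(-3*exp(3*t)) dt.
Step 9. Evaluate the standard form: now log(t - 1) - 5*log(t + 1) + 2*log(t + 5) + 3*sin(5*t**3)/5 + 2*atan(t/3)/3 + ∫(-3*exp(3*t)) dt.
Step 10. Evaluate the standard form: now -exp(3*t) + log(t - 1) - 5*log(t + 1) + 2*log(t + 5) + 3*sin(5*t**3)/5 + 2*atan(t/3)/3.
Answer: -exp(3*t) + log(t - 1) - 5*log(t + 1) + 2*log(t + 5) + 3*sin(5*t**3)/5 + 2*atan(t/3)/3.


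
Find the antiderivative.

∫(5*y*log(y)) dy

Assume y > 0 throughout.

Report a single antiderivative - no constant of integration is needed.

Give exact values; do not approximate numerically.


Answer: 5*y**2*log(y)/2 - 5*y**2/4.


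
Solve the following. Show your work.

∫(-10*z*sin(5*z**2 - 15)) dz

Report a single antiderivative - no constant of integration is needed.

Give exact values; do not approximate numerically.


Step 1. Substitute u = z**2 - 3, turning ∫(-10*z*sin(5*z**2 - 15)) dz into ∫(-5*sin(5*u)) du: now ∫(-5*sin(5*u)) du.
Step 2. Evaluate the standard form: now cos(5*u).
Step 3. Substitute back u = z**2 - 3: now cos(5*z**2 - 15).
Answer: cos(5*z**2 - 15).


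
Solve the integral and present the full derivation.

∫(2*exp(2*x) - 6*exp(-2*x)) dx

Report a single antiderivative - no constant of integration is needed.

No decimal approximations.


Step 1. Rewrite: now ∫(-6*exp(-2*x)) dx + ∫(2*exp(2*x)) dx.
Step 2. Evaluate the standard form: now ∫(2*exp(2*x)) dx + 3*exp(-2*x).
Step 3. Evaluate the standard form: now exp(2*x) + 3*exp(-2*x).
Answer: exp(2*x) + 3*exp(-2*x).


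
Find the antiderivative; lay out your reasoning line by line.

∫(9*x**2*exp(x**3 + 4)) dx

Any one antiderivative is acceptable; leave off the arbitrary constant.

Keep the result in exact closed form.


Step 1. Substitute u = x**3 + 4, turning ∫(9*x**2*exp(x**3 + 4)) dx into ∫(3*exp(u)) du: now ∫(3*exp(u)) du.
Step 2. Evaluate the standard form: now 3*exp(u).
Step 3. Substitute back u = x**3 + 4: now 3*exp(x**3 + 4).
Answer: 3*exp(x**3 + 4).


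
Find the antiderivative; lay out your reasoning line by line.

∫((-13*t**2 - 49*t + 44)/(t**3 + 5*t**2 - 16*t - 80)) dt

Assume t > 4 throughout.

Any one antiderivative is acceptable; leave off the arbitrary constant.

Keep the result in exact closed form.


Step 1. Decompose ∫((-13*t**2 - 49*t + 44)/(t**3 + 5*t**2 - 16*t - 80)) dt by partial fractions, (-13*t**2 - 49*t + 44)/(t**3 + 5*t**2 - 16*t - 80) = -4/(t + 5) - 4/(t + 4) - 5/(t - 4): now ∫(-5/(t - 4)) dt + ∫(-4/(t + 4)) dt + ∫(-4/(t + 5)) dt.
Step 2. Evaluate the standard form [assuming t > -4]: now -4*log(t + 4) + ∫(-5/(t - 4)) dt + ∫(-4/(t + 5)) dt.
Step 3. Evaluate the standard form [assuming t > 4]: now -5*log(t - 4) - 4*log(t + 4) + ∫(-4/(t + 5)) dt.
Step 4. Evaluate the standard form [assuming t > -5]: now -5*log(t - 4) - 4*log(t + 4) - 4*log(t + 5).
Answer: -5*log(t - 4) - 4*log(t + 4) - 4*log(t + 5).


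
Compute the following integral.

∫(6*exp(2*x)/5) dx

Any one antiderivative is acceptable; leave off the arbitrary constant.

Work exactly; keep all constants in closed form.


Answer: 3*exp(2*x)/5.


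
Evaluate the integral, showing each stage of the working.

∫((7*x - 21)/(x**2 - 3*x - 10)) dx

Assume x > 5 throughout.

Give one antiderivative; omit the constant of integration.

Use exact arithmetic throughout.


Step 1. Decompose ∫((7*x - 21)/(x**2 - 3*x - 10)) dx by partial fractions, (7*x - 21)/(x**2 - 3*x - 10) = 5/(x + 2) + 2/(x - 5): now ∫(2/(x - 5)) dx + ∫(5/(x + 2)) dx.
Step 2. Evaluate the standard form [assuming x > 5]: now 2*log(x - 5) + ∫(5/(x + 2)) dx.
Step 3. Evaluate the standard form [assuming x > -2]: now 2*log(x - 5) + 5*log(x + 2).
Answer: 2*log(x - 5) + 5*log(x + 2).


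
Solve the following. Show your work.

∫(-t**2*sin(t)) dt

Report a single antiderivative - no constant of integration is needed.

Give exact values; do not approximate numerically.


Step 1. Integrate ∫(-t**2*sin(t)) dt by parts with u = t**2, dv = (-sin(t)) dt, so v = cos(t): now t**2*cos(t) + ∫(-2*t*cos(t)) dt.
Step 2. Integrate ∫(-2*t*cos(t)) dt by parts with u = t, dv = (-2*cos(t)) dt, so v = -2*sin(t): now t**2*cos(t) - 2*t*sin(t) + ∫(2*sin(t)) dt.
Step 3. Evaluate the standard form: now t**2*cos(t) - 2*t*sin(t) - 2*cos(t).
Answer: t**2*cos(t) - 2*t*sin(t) - 2*cos(t).


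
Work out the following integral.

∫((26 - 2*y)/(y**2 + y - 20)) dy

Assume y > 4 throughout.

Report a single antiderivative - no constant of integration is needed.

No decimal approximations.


Answer: 2*log(y - 4) - 4*log(y + 5).


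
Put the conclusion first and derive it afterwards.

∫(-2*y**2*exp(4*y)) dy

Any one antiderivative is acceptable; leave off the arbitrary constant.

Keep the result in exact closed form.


The answer is -y**2*exp(4*y)/2 + y*exp(4*y)/4 - exp(4*y)/16.
Step 1. Integrate ∫(-2*y**2*exp(4*y)) dy by parts with u = y**2, dv = (-2*exp(4*y)) dy, so v = -exp(4*y)/2: now -y**2*exp(4*y)/2 + ∫(y*exp(4*y)) dy.
Step 2. Integrate ∫(y*exp(4*y)) dy by parts with u = y, dv = (exp(4*y)) dy, so v = exp(4*y)/4: now -y**2*exp(4*y)/2 + y*exp(4*y)/4 + ∫(-exp(4*y)/4) dy.
Step 3. Evaluate the standard form: now -y**2*exp(4*y)/2 + y*exp(4*y)/4 - exp(4*y)/16.
Answer: -y**2*exp(4*y)/2 + y*exp(4*y)/4 - exp(4*y)/16.


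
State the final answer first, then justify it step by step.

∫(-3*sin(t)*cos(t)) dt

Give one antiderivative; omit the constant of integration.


The answer is -3*sin(t)**2/2.
Step 1. Substitute u = sin(t), turning ∫(-3*sin(t)*cos(t)) dt into ∫(-3*u) du: now ∫(-3*u) du.
Step 2. Evaluate the standard form: now -3*u**2/2.
Step 3. Substitute back u = sin(t): now -3*sin(t)**2/2.
Answer: -3*sin(t)**2/2.


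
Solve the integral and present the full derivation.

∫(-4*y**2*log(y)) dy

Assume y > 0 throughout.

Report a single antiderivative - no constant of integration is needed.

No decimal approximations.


Step 1. Integrate ∫(-4*y**2*log(y)) dy by parts with u = log(y), dv = (-4*y**2) dy, so v = -4*y**3/3 [assuming y > 0]: now -4*y**3*log(y)/3 + ∫(4*y**2/3) dy.
Step 2. Evaluate the standard form: now -4*y**3*log(y)/3 + 4*y**3/9.
Answer: -4*y**3*log(y)/3 + 4*y**3/9.


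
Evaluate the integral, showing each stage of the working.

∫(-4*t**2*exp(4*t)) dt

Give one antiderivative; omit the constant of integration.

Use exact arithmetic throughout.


Step 1. Integrate ∫(-4*t**2*exp(4*t)) dt by parts with u = t**2, dv = (-4*exp(4*t)) dt, so v = -exp(4*t): now -t**2*exp(4*t) + ∫(2*t*exp(4*t)) dt.
Step 2. Integrate ∫(2*t*exp(4*t)) dt by parts with u = t, dv = (2*exp(4*t)) dt, so v = exp(4*t)/2: now -t**2*exp(4*t) + t*exp(4*t)/2 + ∫(-exp(4*t)/2) dt.
Step 3. Evaluate the standard form: now -t**2*exp(4*t) + t*exp(4*t)/2 - exp(4*t)/8.
Answer: -t**2*exp(4*t) + t*exp(4*t)/2 - exp(4*t)/8.


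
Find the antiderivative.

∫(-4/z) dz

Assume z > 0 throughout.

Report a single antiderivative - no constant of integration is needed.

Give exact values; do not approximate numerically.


Answer: -4*log(z).


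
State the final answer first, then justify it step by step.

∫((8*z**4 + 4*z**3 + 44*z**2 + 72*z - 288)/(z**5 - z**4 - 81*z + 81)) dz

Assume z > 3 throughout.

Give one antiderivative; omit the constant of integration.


The answer is 5*log(z - 3) + 2*log(z - 1) + log(z + 3) - 2*atan(z/3)/3.
Step 1. Decompose ∫((8*z**4 + 4*z**3 + 44*z**2 + 72*z - 288)/(z**5 - z**4 - 81*z + 81)) dz by partial fractions, (8*z**4 + 4*z**3 + 44*z**2 + 72*z - 288)/(z**5 - z**4 - 81*z + 81) = -2/(z**2 + 9) + 1/(z + 3) + 2/(z - 1) + 5/(z - 3): now ∫(5/(z - 3)) dz + ∫(2/(z - 1)) dz + ∫(1/(z + 3)) dz + ∫(-2/(z**2 + 9)) dz.
Step 2. Evaluate the standard form [assuming z > 3]: now 5*log(z - 3) + ∫(2/(z - 1)) dz + ∫(1/(z + 3)) dz + ∫(-2/(z**2 + 9)) dz.
Step 3. Evaluate the standard form [assuming z > 1]: now 5*log(z - 3) + 2*log(z - 1) + ∫(1/(z + 3)) dz + ∫(-2/(z**2 + 9)) dz.
Step 4. Evaluate the standard form [assuming z > -3]: now 5*log(z - 3) + 2*log(z - 1) + log(z + 3) + ∫(-2/(z**2 + 9)) dz.
Step 5. Evaluate the standard form: now 5*log(z - 3) + 2*log(z - 1) + log(z + 3) - 2*atan(z/3)/3.
Answer: 5*log(z - 3) + 2*log(z - 1) + log(z + 3) - 2*atan(z/3)/3.


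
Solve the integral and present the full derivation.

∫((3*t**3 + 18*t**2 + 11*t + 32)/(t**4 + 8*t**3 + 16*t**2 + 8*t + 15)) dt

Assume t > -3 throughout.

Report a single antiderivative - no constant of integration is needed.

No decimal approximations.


Step 1. Decompose ∫((3*t**3 + 18*t**2 + 11*t + 32)/(t**4 + 8*t**3 + 16*t**2 + 8*t + 15)) dt by partial fractions, (3*t**3 + 18*t**2 + 11*t + 32)/(t**4 + 8*t**3 + 16*t**2 + 8*t + 15) = 1/(t**2 + 1) - 1/(t + 5) + 4/(t + 3): now ∫(4/(t + 3)) dt + ∫(-1/(t + 5)) dt + ∫(1/(t**2 + 1)) dt.
Step 2. Evaluate the standard form [assuming t > -3]: now 4*log(t + 3) + ∫(-1/(t + 5)) dt + ∫(1/(t**2 + 1)) dt.
Step 3. Evaluate the standard form [assuming t > -5]: now 4*log(t + 3) - log(t + 5) + ∫(1/(t**2 + 1)) dt.
Step 4. Evaluate the standard form: now 4*log(t + 3) - log(t + 5) + atan(t).
Answer: 4*log(t + 3) - log(t + 5) + atan(t).


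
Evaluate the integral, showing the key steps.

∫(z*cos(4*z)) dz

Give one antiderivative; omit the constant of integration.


Step 1. Integrate ∫(z*cos(4*z)) dz by parts with u = z, dv = (cos(4*z)) dz, so v = sin(4*z)/4: now z*sin(4*z)/4 + ∫(-sin(4*z)/4) dz.
Step 2. Evaluate the standard form: now z*sin(4*z)/4 + cos(4*z)/16.
Answer: z*sin(4*z)/4 + cos(4*z)/16.


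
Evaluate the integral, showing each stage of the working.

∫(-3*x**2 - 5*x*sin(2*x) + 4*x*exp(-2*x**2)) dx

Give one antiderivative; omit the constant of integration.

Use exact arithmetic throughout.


Step 1. Rewrite: now ∫(-3*x**2) dx + ∫(4*x*exp(-2*x**2)) dx + ∫(-5*x*sin(2*x)) dx.
Step 2. Evaluate the standard form: now -x**3 + ∫(4*x*exp(-2*x**2)) dx + ∫(-5*x*sin(2*x)) dx.
Step 3. Substitute u = x**2, turning ∫(4*x*exp(-2*x**2)) dx into ∫(2*exp(-2*u)) du: now -x**3 + ∫(-5*x*sin(2*x)) dx + ∫(2*exp(-2*u)) du.
Step 4. Evaluate the standard form: now -x**3 + ∫(-5*x*sin(2*x)) dx - exp(-2*u).
Step 5. Substitute back u = x**2: now -x**3 + ∫(-5*x*sin(2*x)) dx - exp(-2*x**2).
Step 6. Integrate ∫(-5*x*sin(2*x)) dx by parts with u = x, dv = (-5*sin(2*x)) dx, so v = 5*cos(2*x)/2: now -x**3 + 5*x*cos(2*x)/2 + ∫(-5*cos(2*x)/2) dx - exp(-2*x**2).
Step 7. Evaluate the standard form: now -x**3 + 5*x*cos(2*x)/2 - 5*sin(2*x)/4 - exp(-2*x**2).
Answer: -x**3 + 5*x*cos(2*x)/2 - 5*sin(2*x)/4 - exp(-2*x**2).


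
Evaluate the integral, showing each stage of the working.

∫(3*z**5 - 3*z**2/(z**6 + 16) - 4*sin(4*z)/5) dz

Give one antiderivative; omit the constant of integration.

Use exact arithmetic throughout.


Step 1. Rewrite: now ∫(3*z**5) dz + ∫(-3*z**2/(z**6 + 16)) dz + ∫(-4*sin(4*z)/5) dz.
Step 2. Evaluate the standard form: now z**6/2 + ∫(-3*z**2/(z**6 + 16)) dz + ∫(-4*sin(4*z)/5) dz.
Step 3. Evaluate the standard form: now z**6/2 + cos(4*z)/5 + ∫(-3*z**2/(z**6 + 16)) dz.
Step 4. Substitute u = z**3, turning ∫(-3*z**2/(z**6 + 16)) dz into ∫(-1/(u**2 + 16)) du: now z**6/2 + cos(4*z)/5 + ∫(-1/(u**2 + 16)) du.
Step 5. Evaluate the standard form: now z**6/2 + cos(4*z)/5 - atan(u/4)/4.
Step 6. Substitute back u = z**3: now z**6/2 + cos(4*z)/5 - atan(z**3/4)/4.
Answer: z**6/2 + cos(4*z)/5 - atan(z**3/4)/4.


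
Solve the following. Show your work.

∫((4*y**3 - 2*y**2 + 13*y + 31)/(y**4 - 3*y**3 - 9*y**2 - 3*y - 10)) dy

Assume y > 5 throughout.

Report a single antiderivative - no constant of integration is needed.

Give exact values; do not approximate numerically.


Step 1. Decompose ∫((4*y**3 - 2*y**2 + 13*y + 31)/(y**4 - 3*y**3 - 9*y**2 - 3*y - 10)) dy by partial fractions, (4*y**3 - 2*y**2 + 13*y + 31)/(y**4 - 3*y**3 - 9*y**2 - 3*y - 10) = -3/(y**2 + 1) + 1/(y + 2) + 3/(y - 5): now ∫(3/(y - 5)) dy + ∫(1/(y + 2)) dy + ∫(-3/(y**2 + 1)) dy.
Step 2. Evaluate the standard form [assuming y > 5]: now 3*log(y - 5) + ∫(1/(y + 2)) dy + ∫(-3/(y**2 + 1)) dy.
Step 3. Evaluate the standard form [assuming y > -2]: now 3*log(y - 5) + log(y + 2) + ∫(-3/(y**2 + 1)) dy.
Step 4. Evaluate the standard form: now 3*log(y - 5) + log(y + 2) - 3*atan(y).
Answer: 3*log(y - 5) + log(y + 2) - 3*atan(y).


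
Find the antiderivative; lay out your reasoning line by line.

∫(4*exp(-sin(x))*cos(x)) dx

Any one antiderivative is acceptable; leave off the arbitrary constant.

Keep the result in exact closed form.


Step 1. Substitute u = sin(x), turning ∫(4*exp(-sin(x))*cos(x)) dx into ∫(4*exp(-u)) du: now ∫(4*exp(-u)) du.
Step 2. Evaluate the standard form: now -4*exp(-u).
Step 3. Substitute back u = sin(x): now -4*exp(-sin(x)).
Answer: -4*exp(-sin(x)).


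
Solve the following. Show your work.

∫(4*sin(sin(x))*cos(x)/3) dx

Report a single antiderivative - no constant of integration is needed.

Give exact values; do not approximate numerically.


Step 1. Substitute u = sin(x), turning ∫(4*sin(sin(x))*cos(x)/3) dx into ∫(4*sin(u)/3) du: now ∫(4*sin(u)/3) du.
Step 2. Evaluate the standard form: now -4*cos(u)/3.
Step 3. Substitute back u = sin(x): now -4*cos(sin(x))/3.
Answer: -4*cos(sin(x))/3.


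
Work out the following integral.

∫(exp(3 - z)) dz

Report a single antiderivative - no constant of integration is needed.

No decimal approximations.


Answer: -exp(3 - z).


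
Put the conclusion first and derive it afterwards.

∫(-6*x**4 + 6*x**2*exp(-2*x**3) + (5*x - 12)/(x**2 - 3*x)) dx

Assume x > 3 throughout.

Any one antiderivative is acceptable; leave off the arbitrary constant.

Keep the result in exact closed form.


The answer is -6*x**5/5 + 4*log(x) + log(x - 3) - exp(-2*x**3).
Step 1. Rewrite: now ∫(-6*x**4) dx + ∫(6*x**2*exp(-2*x**3)) dx + ∫((5*x - 12)/(x**2 - 3*x)) dx.
Step 2. Decompose ∫((5*x - 12)/(x**2 - 3*x)) dx by partial fractions, (5*x - 12)/(x**2 - 3*x) = 1/(x - 3) + 4/x: now ∫(4/x) dx + ∫(-6*x**4) dx + ∫(6*x**2*exp(-2*x**3)) dx + ∫(1/(x - 3)) dx.
Step 3. Evaluate the standard form [assuming x > 0]: now 4*log(x) + ∫(-6*x**4) dx + ∫(6*x**2*exp(-2*x**3)) dx + ∫(1/(x - 3)) dx.
Step 4. Evaluate the standard form [assuming x > 3]: now 4*log(x) + log(x - 3) + ∫(-6*x**4) dx + ∫(6*x**2*exp(-2*x**3)) dx.
Step 5. Evaluate the standard form: now -6*x**5/5 + 4*log(x) + log(x - 3) + ∫(6*x**2*exp(-2*x**3)) dx.
Step 6. Substitute u = x**3, turning ∫(6*x**2*exp(-2*x**3)) dx into ∫(2*exp(-2*u)) du: now -6*x**5/5 + 4*log(x) + log(x - 3) + ∫(2*exp(-2*u)) du.
Step 7. Evaluate the standard form: now -6*x**5/5 + 4*log(x) + log(x - 3) - exp(-2*u).
Step 8. Substitute back u = x**3: now -6*x**5/5 + 4*log(x) + log(x - 3) - exp(-2*x**3).
Answer: -6*x**5/5 + 4*log(x) + log(x - 3) - exp(-2*x**3).


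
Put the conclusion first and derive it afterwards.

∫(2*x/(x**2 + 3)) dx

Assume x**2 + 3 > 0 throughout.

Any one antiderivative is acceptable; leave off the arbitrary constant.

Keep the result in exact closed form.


The answer is log(x**2 + 3).
Step 1. Substitute u = x**2 + 3, turning ∫(2*x/(x**2 + 3)) dx into ∫(1/u) du: now ∫(1/u) du.
Step 2. Evaluate the standard form [assuming u > 0]: now log(u).
Step 3. Substitute back u = x**2 + 3: now log(x**2 + 3).
Answer: log(x**2 + 3).


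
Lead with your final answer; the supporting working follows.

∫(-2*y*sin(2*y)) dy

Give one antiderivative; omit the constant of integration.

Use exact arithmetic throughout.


The answer is y*cos(2*y) - sin(2*y)/2.
Step 1. Integrate ∫(-2*y*sin(2*y)) dy by parts with u = y, dv = (-2*sin(2*y)) dy, so v = cos(2*y): now y*cos(2*y) + ∫(-cos(2*y)) dy.
Step 2. Evaluate the standard form: now y*cos(2*y) - sin(2*y)/2.
Answer: y*cos(2*y) - sin(2*y)/2.


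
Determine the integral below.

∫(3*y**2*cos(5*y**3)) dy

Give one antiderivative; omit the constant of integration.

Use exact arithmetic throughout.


Answer: sin(5*y**3)/5.


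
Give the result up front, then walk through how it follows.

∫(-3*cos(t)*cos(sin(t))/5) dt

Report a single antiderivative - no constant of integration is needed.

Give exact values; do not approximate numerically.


The answer is -3*sin(sin(t))/5.
Step 1. Substitute u = sin(t), turning ∫(-3*cos(t)*cos(sin(t))/5) dt into ∫(-3*cos(u)/5) du: now ∫(-3*cos(u)/5) du.
Step 2. Evaluate the standard form: now -3*sin(u)/5.
Step 3. Substitute back u = sin(t): now -3*sin(sin(t))/5.
Answer: -3*sin(sin(t))/5.


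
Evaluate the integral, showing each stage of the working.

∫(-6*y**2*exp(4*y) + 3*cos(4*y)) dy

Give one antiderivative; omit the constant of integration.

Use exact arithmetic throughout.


Step 1. Rewrite: now ∫(-6*y**2*exp(4*y)) dy + ∫(3*cos(4*y)) dy.
Step 2. Evaluate the standard form: now 3*sin(4*y)/4 + ∫(-6*y**2*exp(4*y)) dy.
Step 3. Integrate ∫(-6*y**2*exp(4*y)) dy by parts with u = y**2, dv = (-6*exp(4*y)) dy, so v = -3*exp(4*y)/2: now -3*y**2*exp(4*y)/2 + 3*sin(4*y)/4 + ∫(3*y*exp(4*y)) dy.
Step 4. Integrate ∫(3*y*exp(4*y)) dy by parts with u = y, dv = (3*exp(4*y)) dy, so v = 3*exp(4*y)/4: now -3*y**2*exp(4*y)/2 + 3*y*exp(4*y)/4 + 3*sin(4*y)/4 + ∫(-3*exp(4*y)/4) dy.
Step 5. Evaluate the standard form: now -3*y**2*exp(4*y)/2 + 3*y*exp(4*y)/4 - 3*exp(4*y)/16 + 3*sin(4*y)/4.
Answer: -3*y**2*exp(4*y)/2 + 3*y*exp(4*y)/4 - 3*exp(4*y)/16 + 3*sin(4*y)/4.


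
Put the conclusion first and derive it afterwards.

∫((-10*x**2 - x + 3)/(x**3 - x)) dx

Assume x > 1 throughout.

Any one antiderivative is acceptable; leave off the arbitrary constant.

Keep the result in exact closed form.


The answer is -3*log(x) - 4*log(x - 1) - 3*log(x + 1).
Step 1. Decompose ∫((-10*x**2 - x + 3)/(x**3 - x)) dx by partial fractions, (-10*x**2 - x + 3)/(x**3 - x) = -3/(x + 1) - 4/(x - 1) - 3/x: now ∫(-3/x) dx + ∫(-4/(x - 1)) dx + ∫(-3/(x + 1)) dx.
Step 2. Evaluate the standard form [assuming x > 0]: now -3*log(x) + ∫(-4/(x - 1)) dx + ∫(-3/(x + 1)) dx.
Step 3. Evaluate the standard form [assuming x > 1]: now -3*log(x) - 4*log(x - 1) + ∫(-3/(x + 1)) dx.
Step 4. Evaluate the standard form [assuming x > -1]: now -3*log(x) - 4*log(x - 1) - 3*log(x + 1).
Answer: -3*log(x) - 4*log(x - 1) - 3*log(x + 1).


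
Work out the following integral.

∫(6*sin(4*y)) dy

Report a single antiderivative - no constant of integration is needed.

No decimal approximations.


Answer: -3*cos(4*y)/2.


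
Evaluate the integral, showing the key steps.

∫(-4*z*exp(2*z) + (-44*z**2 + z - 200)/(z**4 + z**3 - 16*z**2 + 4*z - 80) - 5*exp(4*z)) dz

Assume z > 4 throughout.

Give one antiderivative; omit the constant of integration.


Step 1. Rewrite: now ∫(-4*z*exp(2*z)) dz + ∫((-44*z**2 + z - 200)/(z**4 + z**3 - 16*z**2 + 4*z - 80)) dz + ∫(-5*exp(4*z)) dz.
Step 2. Evaluate the standard form: now -5*exp(4*z)/4 + ∫(-4*z*exp(2*z)) dz + ∫((-44*z**2 + z - 200)/(z**4 + z**3 - 16*z**2 + 4*z - 80)) dz.
Step 3. Decompose ∫((-44*z**2 + z - 200)/(z**4 + z**3 - 16*z**2 + 4*z - 80)) dz by partial fractions, (-44*z**2 + z - 200)/(z**4 + z**3 - 16*z**2 + 4*z - 80) = 1/(z**2 + 4) + 5/(z + 5) - 5/(z - 4): now -5*exp(4*z)/4 + ∫(-4*z*exp(2*z)) dz + ∫(-5/(z - 4)) dz + ∫(5/(z + 5)) dz + ∫(1/(z**2 + 4)) dz.
Step 4. Evaluate the standard form [assuming z > 4]: now -5*exp(4*z)/4 - 5*log(z - 4) + ∫(-4*z*exp(2*z)) dz + ∫(5/(z + 5)) dz + ∫(1/(z**2 + 4)) dz.
Step 5. Evaluate the standard form [assuming z > -5]: now -5*exp(4*z)/4 - 5*log(z - 4) + 5*log(z + 5) + ∫(-4*z*exp(2*z)) dz + ∫(1/(z**2 + 4)) dz.
Step 6. Evaluate the standard form: now -5*exp(4*z)/4 - 5*log(z - 4) + 5*log(z + 5) + atan(z/2)/2 + ∫(-4*z*exp(2*z)) dz.
Step 7. Integrate ∫(-4*z*exp(2*z)) dz by parts with u = z, dv = (-4*exp(2*z)) dz, so v = -2*exp(2*z): now -2*z*exp(2*z) - 5*exp(4*z)/4 - 5*log(z - 4) + 5*log(z + 5) + atan(z/2)/2 + ∫(2*exp(2*z)) dz.
Step 8. Evaluate the standard form: now -2*z*exp(2*z) - 5*exp(4*z)/4 + exp(2*z) - 5*log(z - 4) + 5*log(z + 5) + atan(z/2)/2.
Answer: -2*z*exp(2*z) - 5*exp(4*z)/4 + exp(2*z) - 5*log(z - 4) + 5*log(z + 5) + atan(z/2)/2.


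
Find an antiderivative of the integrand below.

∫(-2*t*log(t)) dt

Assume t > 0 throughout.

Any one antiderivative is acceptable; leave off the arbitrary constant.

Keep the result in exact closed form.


Answer: -t**2*log(t) + t**2/2.


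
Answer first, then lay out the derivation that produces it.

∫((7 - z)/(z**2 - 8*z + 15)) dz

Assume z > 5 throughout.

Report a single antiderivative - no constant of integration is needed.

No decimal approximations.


The answer is log(z - 5) - 2*log(z - 3).
Step 1. Decompose ∫((7 - z)/(z**2 - 8*z + 15)) dz by partial fractions, (7 - z)/(z**2 - 8*z + 15) = -2/(z - 3) + 1/(z - 5): now ∫(1/(z - 5)) dz + ∫(-2/(z - 3)) dz.
Step 2. Evaluate the standard form [assuming z > 5]: now log(z - 5) + ∫(-2/(z - 3)) dz.
Step 3. Evaluate the standard form [assuming z > 3]: now log(z - 5) - 2*log(z - 3).
Answer: log(z - 5) - 2*log(z - 3).


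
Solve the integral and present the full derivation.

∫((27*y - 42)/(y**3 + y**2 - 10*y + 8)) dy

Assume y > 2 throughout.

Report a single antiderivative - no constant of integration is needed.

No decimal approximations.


Step 1. Decompose ∫((27*y - 42)/(y**3 + y**2 - 10*y + 8)) dy by partial fractions, (27*y - 42)/(y**3 + y**2 - 10*y + 8) = -5/(y + 4) + 3/(y - 1) + 2/(y - 2): now ∫(2/(y - 2)) dy + ∫(3/(y - 1)) dy + ∫(-5/(y + 4)) dy.
Step 2. Evaluate the standard form [assuming y > 2]: now 2*log(y - 2) + ∫(3/(y - 1)) dy + ∫(-5/(y + 4)) dy.
Step 3. Evaluate the standard form [assuming y > 1]: now 2*log(y - 2) + 3*log(y - 1) + ∫(-5/(y + 4)) dy.
Step 4. Evaluate the standard form [assuming y > -4]: now 2*log(y - 2) + 3*log(y - 1) - 5*log(y + 4).
Answer: 2*log(y - 2) + 3*log(y - 1) - 5*log(y + 4).


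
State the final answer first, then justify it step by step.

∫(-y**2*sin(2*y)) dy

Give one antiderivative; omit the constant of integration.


The answer is y**2*cos(2*y)/2 - y*sin(2*y)/2 - cos(2*y)/4.
Step 1. Integrate ∫(-y**2*sin(2*y)) dy by parts with u = y**2, dv = (-sin(2*y)) dy, so v = cos(2*y)/2: now y**2*cos(2*y)/2 + ∫(-y*cos(2*y)) dy.
Step 2. Integrate ∫(-y*cos(2*y)) dy by parts with u = y, dv = (-cos(2*y)) dy, so v = -sin(2*y)/2: now y**2*cos(2*y)/2 - y*sin(2*y)/2 + ∫(sin(2*y)/2) dy.
Step 3. Evaluate the standard form: now y**2*cos(2*y)/2 - y*sin(2*y)/2 - cos(2*y)/4.
Answer: y**2*cos(2*y)/2 - y*sin(2*y)/2 - cos(2*y)/4.


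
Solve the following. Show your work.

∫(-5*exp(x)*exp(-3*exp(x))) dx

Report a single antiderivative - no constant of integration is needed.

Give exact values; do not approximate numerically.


Step 1. Substitute u = exp(x), turning ∫(-5*exp(x)*exp(-3*exp(x))) dx into ∫(-5*exp(-3*u)) du: now ∫(-5*exp(-3*u)) du.
Step 2. Evaluate the standard form: now 5*exp(-3*u)/3.
Step 3. Substitute back u = exp(x): now 5*exp(-3*exp(x))/3.
Answer: 5*exp(-3*exp(x))/3.


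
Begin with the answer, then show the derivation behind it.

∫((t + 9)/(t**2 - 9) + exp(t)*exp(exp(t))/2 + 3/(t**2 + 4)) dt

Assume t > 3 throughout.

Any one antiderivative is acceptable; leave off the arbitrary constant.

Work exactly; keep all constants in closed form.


The answer is exp(exp(t))/2 + 2*log(t - 3) - log(t + 3) + 3*atan(t/2)/2.
Step 1. Rewrite: now ∫((t + 9)/(t**2 - 9)) dt + ∫(exp(t)*exp(exp(t))/2) dt + ∫(3/(t**2 + 4)) dt.
Step 2. Substitute u = exp(t), turning ∫(exp(t)*exp(exp(t))/2) dt into ∫(exp(u)/2) du: now ∫((t + 9)/(t**2 - 9)) dt + ∫(3/(t**2 + 4)) dt + ∫(exp(u)/2) du.
Step 3. Evaluate the standard form: now exp(u)/2 + ∫((t + 9)/(t**2 - 9)) dt + ∫(3/(t**2 + 4)) dt.
Step 4. Substitute back u = exp(t): now exp(exp(t))/2 + ∫((t + 9)/(t**2 - 9)) dt + ∫(3/(t**2 + 4)) dt.
Step 5. Decompose ∫((t + 9)/(t**2 - 9)) dt by partial fractions, (t + 9)/(t**2 - 9) = -1/(t + 3) + 2/(t - 3): now exp(exp(t))/2 + ∫(2/(t - 3)) dt + ∫(-1/(t + 3)) dt + ∫(3/(t**2 + 4)) dt.
Step 6. Evaluate the standard form [assuming t > -3]: now exp(exp(t))/2 - log(t + 3) + ∫(2/(t - 3)) dt + ∫(3/(t**2 + 4)) dt.
Step 7. Evaluate the standard form [assuming t > 3]: now exp(exp(t))/2 + 2*log(t - 3) - log(t + 3) + ∫(3/(t**2 + 4)) dt.
Step 8. Evaluate the standard form: now exp(exp(t))/2 + 2*log(t - 3) - log(t + 3) + 3*atan(t/2)/2.
Answer: exp(exp(t))/2 + 2*log(t - 3) - log(t + 3) + 3*atan(t/2)/2.


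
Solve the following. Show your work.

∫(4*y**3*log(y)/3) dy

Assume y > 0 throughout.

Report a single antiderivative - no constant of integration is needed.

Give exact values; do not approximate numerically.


Step 1. Integrate ∫(4*y**3*log(y)/3) dy by parts with u = log(y), dv = (4*y**3/3) dy, so v = y**4/3 [assuming y > 0]: now y**4*log(y)/3 + ∫(-y**3/3) dy.
Step 2. Evaluate the standard form: now y**4*log(y)/3 - y**4/12.
Answer: y**4*log(y)/3 - y**4/12.


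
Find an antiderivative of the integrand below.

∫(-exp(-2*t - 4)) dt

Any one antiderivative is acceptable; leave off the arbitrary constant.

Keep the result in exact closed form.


Answer: exp(-2*t - 4)/2.


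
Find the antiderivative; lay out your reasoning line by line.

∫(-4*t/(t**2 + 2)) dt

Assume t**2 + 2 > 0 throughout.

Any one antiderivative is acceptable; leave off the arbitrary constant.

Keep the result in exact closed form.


Step 1. Substitute u = t**2 + 2, turning ∫(-4*t/(t**2 + 2)) dt into ∫(-2/u) du: now ∫(-2/u) du.
Step 2. Evaluate the standard form [assuming u > 0]: now -2*log(u).
Step 3. Substitute back u = t**2 + 2: now -2*log(t**2 + 2).
Answer: -2*log(t**2 + 2).


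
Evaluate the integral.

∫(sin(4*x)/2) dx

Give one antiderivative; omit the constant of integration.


Answer: -cos(4*x)/8.


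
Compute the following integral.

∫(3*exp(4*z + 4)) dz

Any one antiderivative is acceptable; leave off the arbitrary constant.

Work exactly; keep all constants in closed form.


Answer: 3*exp(4*z + 4)/4.


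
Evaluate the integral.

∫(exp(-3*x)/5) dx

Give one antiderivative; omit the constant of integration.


Answer: -exp(-3*x)/15.


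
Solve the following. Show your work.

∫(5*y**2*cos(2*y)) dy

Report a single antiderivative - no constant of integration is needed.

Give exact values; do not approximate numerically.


Step 1. Integrate ∫(5*y**2*cos(2*y)) dy by parts with u = y**2, dv = (5*cos(2*y)) dy, so v = 5*sin(2*y)/2: now 5*y**2*sin(2*y)/2 + ∫(-5*y*sin(2*y)) dy.
Step 2. Integrate ∫(-5*y*sin(2*y)) dy by parts with u = y, dv = (-5*sin(2*y)) dy, so v = 5*cos(2*y)/2: now 5*y**2*sin(2*y)/2 + 5*y*cos(2*y)/2 + ∫(-5*cos(2*y)/2) dy.
Step 3. Evaluate the standard form: now 5*y**2*sin(2*y)/2 + 5*y*cos(2*y)/2 - 5*sin(2*y)/4.
Answer: 5*y**2*sin(2*y)/2 + 5*y*cos(2*y)/2 - 5*sin(2*y)/4.


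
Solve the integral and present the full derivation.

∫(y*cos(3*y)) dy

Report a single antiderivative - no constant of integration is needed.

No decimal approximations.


Step 1. Integrate ∫(y*cos(3*y)) dy by parts with u = y, dv = (cos(3*y)) dy, so v = sin(3*y)/3: now y*sin(3*y)/3 + ∫(-sin(3*y)/3) dy.
Step 2. Evaluate the standard form: now y*sin(3*y)/3 + cos(3*y)/9.
Answer: y*sin(3*y)/3 + cos(3*y)/9.


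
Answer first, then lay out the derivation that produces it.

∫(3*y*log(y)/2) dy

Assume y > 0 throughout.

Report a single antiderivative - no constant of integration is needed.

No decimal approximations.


The answer is 3*y**2*log(y)/4 - 3*y**2/8.
Step 1. Integrate ∫(3*y*log(y)/2) dy by parts with u = log(y), dv = (3*y/2) dy, so v = 3*y**2/4 [assuming y > 0]: now 3*y**2*log(y)/4 + ∫(-3*y/4) dy.
Step 2. Evaluate the standard form: now 3*y**2*log(y)/4 - 3*y**2/8.
Answer: 3*y**2*log(y)/4 - 3*y**2/8.


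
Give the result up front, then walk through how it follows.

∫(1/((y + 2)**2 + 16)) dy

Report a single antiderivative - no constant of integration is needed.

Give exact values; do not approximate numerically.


The answer is atan(y/4 + 1/2)/4.
Step 1. Substitute u = y + 2, turning ∫(1/((y + 2)**2 + 16)) dy into ∫(1/(u**2 + 16)) du: now ∫(1/(u**2 + 16)) du.
Step 2. Evaluate the standard form: now atan(u/4)/4.
Step 3. Substitute back u = y + 2: now atan(y/4 + 1/2)/4.
Answer: atan(y/4 + 1/2)/4.


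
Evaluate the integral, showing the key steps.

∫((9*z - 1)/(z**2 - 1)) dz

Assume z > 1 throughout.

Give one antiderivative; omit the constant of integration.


Step 1. Decompose ∫((9*z - 1)/(z**2 - 1)) dz by partial fractions, (9*z - 1)/(z**2 - 1) = 5/(z + 1) + 4/(z - 1): now ∫(4/(z - 1)) dz + ∫(5/(z + 1)) dz.
Step 2. Evaluate the standard form [assuming z > 1]: now 4*log(z - 1) + ∫(5/(z + 1)) dz.
Step 3. Evaluate the standard form [assuming z > -1]: now 4*log(z - 1) + 5*log(z + 1).
Answer: 4*log(z - 1) + 5*log(z + 1).


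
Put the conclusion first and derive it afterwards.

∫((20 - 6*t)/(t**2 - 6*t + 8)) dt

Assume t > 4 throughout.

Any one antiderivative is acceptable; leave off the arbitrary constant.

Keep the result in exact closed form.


The answer is -2*log(t - 4) - 4*log(t - 2).
Step 1. Decompose ∫((20 - 6*t)/(t**2 - 6*t + 8)) dt by partial fractions, (20 - 6*t)/(t**2 - 6*t + 8) = -4/(t - 2) - 2/(t - 4): now ∫(-2/(t - 4)) dt + ∫(-4/(t - 2)) dt.
Step 2. Evaluate the standard form [assuming t > 4]: now -2*log(t - 4) + ∫(-4/(t - 2)) dt.
Step 3. Evaluate the standard form [assuming t > 2]: now -2*log(t - 4) - 4*log(t - 2).
Answer: -2*log(t - 4) - 4*log(t - 2).


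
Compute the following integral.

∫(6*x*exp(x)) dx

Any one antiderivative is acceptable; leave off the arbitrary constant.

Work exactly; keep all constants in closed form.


Answer: 6*x*exp(x) - 6*exp(x).


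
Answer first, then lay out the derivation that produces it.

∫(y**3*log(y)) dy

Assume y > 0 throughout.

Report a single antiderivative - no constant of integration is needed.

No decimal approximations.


The answer is y**4*log(y)/4 - y**4/16.
Step 1. Integrate ∫(y**3*log(y)) dy by parts with u = log(y), dv = (y**3) dy, so v = y**4/4 [assuming y > 0]: now y**4*log(y)/4 + ∫(-y**3/4) dy.
Step 2. Evaluate the standard form: now y**4*log(y)/4 - y**4/16.
Answer: y**4*log(y)/4 - y**4/16.


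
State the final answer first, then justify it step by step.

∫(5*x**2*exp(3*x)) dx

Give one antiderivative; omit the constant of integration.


The answer is 5*x**2*exp(3*x)/3 - 10*x*exp(3*x)/9 + 10*exp(3*x)/27.
Step 1. Integrate ∫(5*x**2*exp(3*x)) dx by parts with u = x**2, dv = (5*exp(3*x)) dx, so v = 5*exp(3*x)/3: now 5*x**2*exp(3*x)/3 + ∫(-10*x*exp(3*x)/3) dx.
Step 2. Integrate ∫(-10*x*exp(3*x)/3) dx by parts with u = x, dv = (-10*exp(3*x)/3) dx, so v = -10*exp(3*x)/9: now 5*x**2*exp(3*x)/3 - 10*x*exp(3*x)/9 + ∫(10*exp(3*x)/9) dx.
Step 3. Evaluate the standard form: now 5*x**2*exp(3*x)/3 - 10*x*exp(3*x)/9 + 10*exp(3*x)/27.
Answer: 5*x**2*exp(3*x)/3 - 10*x*exp(3*x)/9 + 10*exp(3*x)/27.


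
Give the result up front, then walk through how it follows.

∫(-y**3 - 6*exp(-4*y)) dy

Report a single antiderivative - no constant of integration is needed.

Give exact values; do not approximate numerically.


The answer is -y**4/4 + 3*exp(-4*y)/2.
Step 1. Rewrite: now ∫(-y**3) dy + ∫(-6*exp(-4*y)) dy.
Step 2. Evaluate the standard form: now -y**4/4 + ∫(-6*exp(-4*y)) dy.
Step 3. Evaluate the standard form: now -y**4/4 + 3*exp(-4*y)/2.
Answer: -y**4/4 + 3*exp(-4*y)/2.


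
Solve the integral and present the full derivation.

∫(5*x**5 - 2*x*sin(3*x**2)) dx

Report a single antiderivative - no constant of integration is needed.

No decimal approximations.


Step 1. Rewrite: now ∫(5*x**5) dx + ∫(-2*x*sin(3*x**2)) dx.
Step 2. Evaluate the standard form: now 5*x**6/6 + ∫(-2*x*sin(3*x**2)) dx.
Step 3. Substitute u = x**2, turning ∫(-2*x*sin(3*x**2)) dx into ∫(-sin(3*u)) du: now 5*x**6/6 + ∫(-sin(3*u)) du.
Step 4. Evaluate the standard form: now 5*x**6/6 + cos(3*u)/3.
Step 5. Substitute back u = x**2: now 5*x**6/6 + cos(3*x**2)/3.
Answer: 5*x**6/6 + cos(3*x**2)/3.


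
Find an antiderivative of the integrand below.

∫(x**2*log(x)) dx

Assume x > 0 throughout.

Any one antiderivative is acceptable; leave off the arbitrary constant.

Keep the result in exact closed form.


Answer: x**3*log(x)/3 - x**3/9.


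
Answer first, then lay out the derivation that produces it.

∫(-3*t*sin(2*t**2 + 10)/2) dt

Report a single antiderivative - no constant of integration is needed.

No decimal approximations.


The answer is 3*cos(2*t**2 + 10)/8.
Step 1. Substitute u = t**2 + 5, turning ∫(-3*t*sin(2*t**2 + 10)/2) dt into ∫(-3*sin(2*u)/4) du: now ∫(-3*sin(2*u)/4) du.
Step 2. Evaluate the standard form: now 3*cos(2*u)/8.
Step 3. Substitute back u = t**2 + 5: now 3*cos(2*t**2 + 10)/8.
Answer: 3*cos(2*t**2 + 10)/8.


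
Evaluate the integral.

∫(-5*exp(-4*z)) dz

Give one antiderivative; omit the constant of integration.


Answer: 5*exp(-4*z)/4.


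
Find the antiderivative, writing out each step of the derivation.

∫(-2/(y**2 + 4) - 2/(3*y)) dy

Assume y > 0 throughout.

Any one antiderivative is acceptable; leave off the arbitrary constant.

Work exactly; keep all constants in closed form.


Step 1. Rewrite: now ∫(-2/(3*y)) dy + ∫(-2/(y**2 + 4)) dy.
Step 2. Evaluate the standard form: now -atan(y/2) + ∫(-2/(3*y)) dy.
Step 3. Evaluate the standard form [assuming y > 0]: now -2*log(y)/3 - atan(y/2).
Answer: -2*log(y)/3 - atan(y/2).
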